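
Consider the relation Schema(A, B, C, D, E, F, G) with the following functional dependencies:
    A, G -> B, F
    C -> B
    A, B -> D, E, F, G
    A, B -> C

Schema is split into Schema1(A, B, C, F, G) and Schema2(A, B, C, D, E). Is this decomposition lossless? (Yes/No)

Common attributes: {A, B, C}; their closure is {A, B, C, D, E, F, G}.
Schema1 is contained in that closure, so Schema1 ∩ Schema2 -> Schema1 holds and the join is lossless.

Yes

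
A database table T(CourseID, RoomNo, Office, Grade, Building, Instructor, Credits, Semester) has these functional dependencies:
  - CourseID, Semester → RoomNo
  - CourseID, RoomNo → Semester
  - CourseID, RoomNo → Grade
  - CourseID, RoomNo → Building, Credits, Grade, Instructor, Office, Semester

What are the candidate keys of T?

{CourseID, RoomNo}, {CourseID, Semester}

No FD produces {CourseID}, so it must be in every candidate key.
{CourseID, RoomNo}⁺ = {Building, CourseID, Credits, Grade, Instructor, Office, RoomNo, Semester}, which is every attribute, so {CourseID, RoomNo} is a candidate key.
{CourseID, Semester}⁺ = {Building, CourseID, Credits, Grade, Instructor, Office, RoomNo, Semester}, which is every attribute, so {CourseID, Semester} is a candidate key.
These are minimal and exhaustive — every other superkey contains one of them.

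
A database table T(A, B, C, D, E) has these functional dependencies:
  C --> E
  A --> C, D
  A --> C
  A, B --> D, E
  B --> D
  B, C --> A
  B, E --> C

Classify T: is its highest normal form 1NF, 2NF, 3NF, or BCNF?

1NF

Candidate keys: {A, B}, {B, C}, {B, E}. Prime attributes: {A, B, C, E}.
C --> E breaks BCNF: {C}⁺ = {C, E}, so {C} is not a superkey.
A --> C, D has non-prime {D} on the right and a non-superkey on the left, so 3NF fails.
{A} is a proper subset of the key {A, B}, and {A}⁺ contains the non-prime attribute {D} — a partial dependency, so 2NF is violated.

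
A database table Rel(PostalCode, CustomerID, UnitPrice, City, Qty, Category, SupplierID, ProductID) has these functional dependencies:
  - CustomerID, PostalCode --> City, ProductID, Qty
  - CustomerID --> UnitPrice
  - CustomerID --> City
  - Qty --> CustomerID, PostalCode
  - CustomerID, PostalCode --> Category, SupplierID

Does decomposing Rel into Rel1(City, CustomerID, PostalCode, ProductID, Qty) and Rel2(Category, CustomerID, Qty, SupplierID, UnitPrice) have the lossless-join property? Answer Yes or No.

Yes

Rel1 ∩ Rel2 = {CustomerID, Qty}; its closure under F is {Category, City, CustomerID, PostalCode, ProductID, Qty, SupplierID, UnitPrice}.
Rel1 is contained in that closure, so Rel1 ∩ Rel2 --> Rel1 holds and the join is lossless.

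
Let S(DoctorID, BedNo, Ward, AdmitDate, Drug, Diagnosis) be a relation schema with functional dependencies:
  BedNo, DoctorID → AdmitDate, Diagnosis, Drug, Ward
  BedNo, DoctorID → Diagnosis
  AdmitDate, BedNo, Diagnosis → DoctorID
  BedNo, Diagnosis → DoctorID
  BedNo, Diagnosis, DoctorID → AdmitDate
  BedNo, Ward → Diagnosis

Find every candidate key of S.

{BedNo, Diagnosis}, {BedNo, DoctorID}, {BedNo, Ward}

Attributes never on any right-hand side: {BedNo} — every candidate key must contain it.
Closure of {BedNo, Diagnosis} is {AdmitDate, BedNo, Diagnosis, DoctorID, Drug, Ward}, the whole schema; {BedNo, Diagnosis} is a candidate key.
Closure of {BedNo, DoctorID} is {AdmitDate, BedNo, Diagnosis, DoctorID, Drug, Ward}, the whole schema; {BedNo, DoctorID} is a candidate key.
Closure of {BedNo, Ward} is {AdmitDate, BedNo, Diagnosis, DoctorID, Drug, Ward}, the whole schema; {BedNo, Ward} is a candidate key.
Any other superkey properly contains one of these, so there are no further candidate keys.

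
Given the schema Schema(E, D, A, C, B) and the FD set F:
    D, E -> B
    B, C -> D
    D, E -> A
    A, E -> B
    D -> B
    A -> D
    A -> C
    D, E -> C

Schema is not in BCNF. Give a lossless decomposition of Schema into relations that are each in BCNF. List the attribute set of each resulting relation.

{A, B, C}; {A, E}; {B, D}; {C, D}

Candidate keys of the original relation: {A, E}, {B, C, E}, {D, E}.
Within {A, B, C, D, E}: {B, C}⁺ ∩ {A, B, C, D, E} = {B, C, D}, not the whole set, so B, C -> D violates BCNF; decompose into {B, C, D} and {A, B, C, E}.
Within {B, C, D}: {D}⁺ ∩ {B, C, D} = {B, D}, not the whole set, so D -> B violates BCNF; decompose into {B, D} and {C, D}.
{B, D}: every determinant is a superkey — BCNF.
{C, D}: every determinant is a superkey — BCNF.
Within {A, B, C, E}: {A}⁺ ∩ {A, B, C, E} = {A, B, C}, not the whole set, so A -> B, C violates BCNF; decompose into {A, B, C} and {A, E}.
{A, B, C}: every determinant is a superkey — BCNF.
{A, E}: every determinant is a superkey — BCNF.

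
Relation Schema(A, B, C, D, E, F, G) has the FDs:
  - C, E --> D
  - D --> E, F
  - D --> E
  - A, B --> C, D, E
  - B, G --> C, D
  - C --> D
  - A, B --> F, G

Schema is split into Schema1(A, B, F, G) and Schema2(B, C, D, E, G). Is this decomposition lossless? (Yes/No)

Yes

Common attributes: {B, G}; their closure is {B, C, D, E, F, G}.
Schema2 is contained in that closure, so Schema1 ∩ Schema2 --> Schema2 holds and the join is lossless.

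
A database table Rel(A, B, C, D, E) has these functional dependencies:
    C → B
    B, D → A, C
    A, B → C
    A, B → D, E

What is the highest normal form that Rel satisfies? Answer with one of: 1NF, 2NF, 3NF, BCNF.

Candidate keys: {A, B}, {A, C}, {B, D}, {C, D}. Prime attributes: {A, B, C, D}.
C → B: {C}⁺ = {B, C}, which is not all of the attributes, so the left side is not a superkey — BCNF is violated.
Since {B} ⊆ prime attributes and every other non-superkey FD also has a prime right side, the schema is in 3NF.

3NF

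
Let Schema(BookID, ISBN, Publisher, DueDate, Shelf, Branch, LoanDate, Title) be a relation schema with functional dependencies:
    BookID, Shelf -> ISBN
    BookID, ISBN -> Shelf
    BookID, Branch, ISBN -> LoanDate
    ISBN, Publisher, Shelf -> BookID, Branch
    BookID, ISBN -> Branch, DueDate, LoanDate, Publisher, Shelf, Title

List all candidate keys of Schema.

Closure of {BookID, ISBN} is {BookID, Branch, DueDate, ISBN, LoanDate, Publisher, Shelf, Title}, the whole schema; {BookID, ISBN} is a candidate key.
Closure of {BookID, Shelf} is {BookID, Branch, DueDate, ISBN, LoanDate, Publisher, Shelf, Title}, the whole schema; {BookID, Shelf} is a candidate key.
Closure of {ISBN, Publisher, Shelf} is {BookID, Branch, DueDate, ISBN, LoanDate, Publisher, Shelf, Title}, the whole schema; {ISBN, Publisher, Shelf} is a candidate key.
No proper subset of any of these is a key, and no other minimal superkey exists.

{BookID, ISBN}, {BookID, Shelf}, {ISBN, Publisher, Shelf}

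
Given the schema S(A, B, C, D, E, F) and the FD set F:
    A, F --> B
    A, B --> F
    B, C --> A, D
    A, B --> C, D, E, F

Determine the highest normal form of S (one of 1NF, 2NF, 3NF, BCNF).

BCNF

Candidate keys: {A, B}, {A, F}, {B, C}. Prime attributes: {A, B, C, F}.
Every FD has a superkey on the left, so the relation is in BCNF.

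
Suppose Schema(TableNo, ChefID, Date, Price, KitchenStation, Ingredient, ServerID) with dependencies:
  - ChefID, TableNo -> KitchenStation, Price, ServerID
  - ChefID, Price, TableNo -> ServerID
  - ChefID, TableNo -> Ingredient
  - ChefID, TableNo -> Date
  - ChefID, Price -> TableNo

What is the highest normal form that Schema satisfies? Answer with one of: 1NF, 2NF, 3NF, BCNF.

BCNF

Candidate keys: {ChefID, Price}, {ChefID, TableNo}. Prime attributes: {ChefID, Price, TableNo}.
The left-hand side of every FD is a superkey, so BCNF is satisfied.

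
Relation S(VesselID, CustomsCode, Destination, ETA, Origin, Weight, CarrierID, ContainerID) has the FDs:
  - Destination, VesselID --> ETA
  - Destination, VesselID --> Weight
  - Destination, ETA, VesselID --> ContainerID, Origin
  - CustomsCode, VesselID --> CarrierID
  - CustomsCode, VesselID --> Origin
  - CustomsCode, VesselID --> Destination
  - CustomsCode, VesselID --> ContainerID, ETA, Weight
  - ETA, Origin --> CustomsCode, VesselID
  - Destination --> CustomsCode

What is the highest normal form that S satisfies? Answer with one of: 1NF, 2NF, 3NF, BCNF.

3NF

Candidate keys: {CustomsCode, VesselID}, {Destination, VesselID}, {ETA, Origin}. Prime attributes: {CustomsCode, Destination, ETA, Origin, VesselID}.
For Destination --> CustomsCode we have {Destination}⁺ = {CustomsCode, Destination}; {Destination} is not a superkey, so BCNF fails.
Since {CustomsCode} ⊆ prime attributes and every other non-superkey FD also has a prime right side, the schema is in 3NF.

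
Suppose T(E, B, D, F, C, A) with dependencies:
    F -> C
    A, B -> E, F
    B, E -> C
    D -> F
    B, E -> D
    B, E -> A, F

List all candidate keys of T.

{A, B}, {B, E}

No FD produces {B}, so it must be in every candidate key.
Closure of {A, B} is {A, B, C, D, E, F}, the whole schema; {A, B} is a candidate key.
Closure of {B, E} is {A, B, C, D, E, F}, the whole schema; {B, E} is a candidate key.
Any other superkey properly contains one of these, so there are no further candidate keys.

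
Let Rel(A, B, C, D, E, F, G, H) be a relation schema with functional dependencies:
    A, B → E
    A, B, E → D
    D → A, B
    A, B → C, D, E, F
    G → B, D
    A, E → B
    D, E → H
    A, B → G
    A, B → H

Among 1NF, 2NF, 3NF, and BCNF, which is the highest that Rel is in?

BCNF

Candidate keys: {A, B}, {A, E}, {D}, {G}. Prime attributes: {A, B, D, E, G}.
Each dependency's left side is a superkey — BCNF holds.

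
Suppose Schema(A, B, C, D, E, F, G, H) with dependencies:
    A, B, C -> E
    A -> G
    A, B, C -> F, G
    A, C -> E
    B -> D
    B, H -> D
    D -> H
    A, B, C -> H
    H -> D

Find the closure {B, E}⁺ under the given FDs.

{B, D, E, H}

Start with {B, E}.
B -> D applies; add {D} → now {B, D, E}.
D -> H applies; add {H} → now {B, D, E, H}.
No further FD applies.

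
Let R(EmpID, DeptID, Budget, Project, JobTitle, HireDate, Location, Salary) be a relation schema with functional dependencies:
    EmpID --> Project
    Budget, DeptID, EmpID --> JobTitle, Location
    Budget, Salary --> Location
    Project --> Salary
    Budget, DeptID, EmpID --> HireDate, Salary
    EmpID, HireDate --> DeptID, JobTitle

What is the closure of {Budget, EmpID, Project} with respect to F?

{Budget, EmpID, Location, Project, Salary}

Start with {Budget, EmpID, Project}.
Project --> Salary applies; add {Salary} → now {Budget, EmpID, Project, Salary}.
Budget, Salary --> Location applies; add {Location} → now {Budget, EmpID, Location, Project, Salary}.
No further FD applies.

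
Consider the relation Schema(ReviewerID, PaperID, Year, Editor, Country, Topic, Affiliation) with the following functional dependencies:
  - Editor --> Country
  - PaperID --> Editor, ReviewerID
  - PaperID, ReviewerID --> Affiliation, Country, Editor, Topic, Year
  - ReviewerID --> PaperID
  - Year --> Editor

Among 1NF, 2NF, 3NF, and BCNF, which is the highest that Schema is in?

Candidate keys: {PaperID}, {ReviewerID}. Prime attributes: {PaperID, ReviewerID}.
Editor --> Country: {Editor}⁺ = {Country, Editor}, which is not all of the attributes, so the left side is not a superkey — BCNF is violated.
Editor --> Country has non-prime {Country} on the right and a non-superkey on the left, so 3NF fails.
Every candidate key is a single attribute, so no partial dependency is possible; 2NF holds.

2NF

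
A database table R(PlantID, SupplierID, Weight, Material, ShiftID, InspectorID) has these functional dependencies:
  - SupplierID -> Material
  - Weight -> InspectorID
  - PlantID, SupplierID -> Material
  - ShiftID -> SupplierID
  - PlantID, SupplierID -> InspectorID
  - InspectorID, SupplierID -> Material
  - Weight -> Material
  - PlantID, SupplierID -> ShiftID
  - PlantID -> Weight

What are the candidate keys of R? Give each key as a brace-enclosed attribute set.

{PlantID} never appears on the right of any FD, so every key must include it.
{PlantID, ShiftID}⁺ = {InspectorID, Material, PlantID, ShiftID, SupplierID, Weight}, which is every attribute, so {PlantID, ShiftID} is a candidate key.
{PlantID, SupplierID}⁺ = {InspectorID, Material, PlantID, ShiftID, SupplierID, Weight}, which is every attribute, so {PlantID, SupplierID} is a candidate key.
These are minimal and exhaustive — every other superkey contains one of them.

{PlantID, ShiftID}, {PlantID, SupplierID}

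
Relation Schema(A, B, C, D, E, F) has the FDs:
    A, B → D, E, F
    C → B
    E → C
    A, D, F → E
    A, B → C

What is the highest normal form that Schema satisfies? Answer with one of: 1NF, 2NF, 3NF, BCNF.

Candidate keys: {A, B}, {A, C}, {A, D, F}, {A, E}. Prime attributes: {A, B, C, D, E, F}.
C → B breaks BCNF: {C}⁺ = {B, C}, so {C} is not a superkey.
Since {B} ⊆ prime attributes and every other non-superkey FD also has a prime right side, the schema is in 3NF.

3NF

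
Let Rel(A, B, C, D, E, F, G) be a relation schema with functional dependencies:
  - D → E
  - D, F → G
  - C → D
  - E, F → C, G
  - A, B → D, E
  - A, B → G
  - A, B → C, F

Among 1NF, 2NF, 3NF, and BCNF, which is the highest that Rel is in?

2NF

Candidate key: {A, B}. Prime attributes: {A, B}.
For D → E we have {D}⁺ = {D, E}; {D} is not a superkey, so BCNF fails.
D → E determines the non-prime attribute {E} from a non-superkey — 3NF is violated.
No non-prime attribute depends on a proper subset of any candidate key, so 2NF holds.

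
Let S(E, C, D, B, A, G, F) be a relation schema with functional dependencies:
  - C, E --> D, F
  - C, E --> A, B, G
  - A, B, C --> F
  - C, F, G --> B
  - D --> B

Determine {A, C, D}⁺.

{A, B, C, D, F}

Start with {A, C, D}.
D --> B applies; add {B} → now {A, B, C, D}.
A, B, C --> F applies; add {F} → now {A, B, C, D, F}.
No further FD applies.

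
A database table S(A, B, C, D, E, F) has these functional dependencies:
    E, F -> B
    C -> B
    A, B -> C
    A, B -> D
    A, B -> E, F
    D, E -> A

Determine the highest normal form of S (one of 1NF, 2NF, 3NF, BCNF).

3NF

Candidate keys: {A, B}, {A, C}, {A, E, F}, {B, D, E}, {C, D, E}, {D, E, F}. Prime attributes: {A, B, C, D, E, F}.
E, F -> B: {E, F}⁺ = {B, E, F}, which is not all of the attributes, so the left side is not a superkey — BCNF is violated.
Its right-hand attributes {B} are all prime, as are those of every other non-superkey FD — the relation is in 3NF.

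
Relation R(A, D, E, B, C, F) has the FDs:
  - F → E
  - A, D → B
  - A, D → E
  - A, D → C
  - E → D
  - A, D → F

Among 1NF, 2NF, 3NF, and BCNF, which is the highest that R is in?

3NF

Candidate keys: {A, D}, {A, E}, {A, F}. Prime attributes: {A, D, E, F}.
For F → E we have {F}⁺ = {D, E, F}; {F} is not a superkey, so BCNF fails.
But every attribute on its right side ({E}) is prime, and the same holds for every other non-superkey FD, so 3NF still holds.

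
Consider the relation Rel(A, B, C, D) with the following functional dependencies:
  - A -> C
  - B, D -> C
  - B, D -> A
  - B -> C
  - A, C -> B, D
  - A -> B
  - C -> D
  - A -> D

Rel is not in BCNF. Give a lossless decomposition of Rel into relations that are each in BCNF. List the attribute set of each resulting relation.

Candidate keys of the original relation: {A}, {B}.
In {A, B, C, D}, {C} is not a superkey ({C}⁺ restricted to this set is {C, D}), so split on C -> D into {C, D} and {A, B, C}.
{C, D}: every determinant is a superkey — BCNF.
{A, B, C}: every determinant is a superkey — BCNF.

{A, B, C}; {C, D}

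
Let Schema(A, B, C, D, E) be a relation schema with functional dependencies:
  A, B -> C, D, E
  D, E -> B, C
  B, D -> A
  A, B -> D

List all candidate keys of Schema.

{A, B}⁺ = {A, B, C, D, E}, which is every attribute, so {A, B} is a candidate key.
{B, D}⁺ = {A, B, C, D, E}, which is every attribute, so {B, D} is a candidate key.
{D, E}⁺ = {A, B, C, D, E}, which is every attribute, so {D, E} is a candidate key.
Any other superkey properly contains one of these, so there are no further candidate keys.

{A, B}, {B, D}, {D, E}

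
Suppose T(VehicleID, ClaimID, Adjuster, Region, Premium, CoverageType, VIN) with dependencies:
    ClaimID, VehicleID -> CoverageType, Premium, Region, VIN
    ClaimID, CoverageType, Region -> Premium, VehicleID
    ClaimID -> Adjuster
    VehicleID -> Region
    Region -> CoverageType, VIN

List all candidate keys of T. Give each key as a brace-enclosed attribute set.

No FD produces {ClaimID}, so it must be in every candidate key.
{ClaimID, Region} is a candidate key since {ClaimID, Region}⁺ = {Adjuster, ClaimID, CoverageType, Premium, Region, VIN, VehicleID} covers every attribute.
{ClaimID, VehicleID} is a candidate key since {ClaimID, VehicleID}⁺ = {Adjuster, ClaimID, CoverageType, Premium, Region, VIN, VehicleID} covers every attribute.
These are minimal and exhaustive — every other superkey contains one of them.

{ClaimID, Region}, {ClaimID, VehicleID}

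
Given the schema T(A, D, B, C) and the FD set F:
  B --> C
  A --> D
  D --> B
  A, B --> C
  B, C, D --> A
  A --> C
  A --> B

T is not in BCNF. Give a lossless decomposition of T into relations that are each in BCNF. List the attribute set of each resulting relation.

{A, B, D}; {B, C}

Candidate keys of the original relation: {A}, {D}.
Within {A, B, C, D}: {B}⁺ ∩ {A, B, C, D} = {B, C}, not the whole set, so B --> C violates BCNF; decompose into {B, C} and {A, B, D}.
{B, C} is in BCNF.
{A, B, D} is in BCNF.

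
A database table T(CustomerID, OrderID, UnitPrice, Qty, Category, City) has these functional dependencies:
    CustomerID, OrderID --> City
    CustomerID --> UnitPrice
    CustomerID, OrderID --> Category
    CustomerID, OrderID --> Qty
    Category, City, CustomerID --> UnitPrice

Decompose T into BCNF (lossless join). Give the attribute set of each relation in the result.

Candidate key of the original relation: {CustomerID, OrderID}.
Within {Category, City, CustomerID, OrderID, Qty, UnitPrice}: {CustomerID}⁺ ∩ {Category, City, CustomerID, OrderID, Qty, UnitPrice} = {CustomerID, UnitPrice}, not the whole set, so CustomerID --> UnitPrice violates BCNF; decompose into {CustomerID, UnitPrice} and {Category, City, CustomerID, OrderID, Qty}.
{CustomerID, UnitPrice} has no BCNF violation.
{Category, City, CustomerID, OrderID, Qty} has no BCNF violation.

{Category, City, CustomerID, OrderID, Qty}; {CustomerID, UnitPrice}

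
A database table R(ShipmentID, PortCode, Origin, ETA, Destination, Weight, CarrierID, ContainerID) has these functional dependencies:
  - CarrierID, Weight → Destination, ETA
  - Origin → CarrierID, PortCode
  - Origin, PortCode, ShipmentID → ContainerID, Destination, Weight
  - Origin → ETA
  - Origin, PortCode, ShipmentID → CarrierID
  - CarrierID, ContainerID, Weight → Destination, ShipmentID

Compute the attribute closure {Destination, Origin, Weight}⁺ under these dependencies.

Start with {Destination, Origin, Weight}.
Origin → CarrierID, PortCode applies; add {CarrierID, PortCode} → now {CarrierID, Destination, Origin, PortCode, Weight}.
Origin → ETA applies; add {ETA} → now {CarrierID, Destination, ETA, Origin, PortCode, Weight}.
No further FD applies.

{CarrierID, Destination, ETA, Origin, PortCode, Weight}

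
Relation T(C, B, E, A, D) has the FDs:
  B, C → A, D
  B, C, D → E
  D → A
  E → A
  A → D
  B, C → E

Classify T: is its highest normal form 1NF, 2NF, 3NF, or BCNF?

Candidate key: {B, C}. Prime attributes: {B, C}.
D → A: {D}⁺ = {A, D}, which is not all of the attributes, so the left side is not a superkey — BCNF is violated.
D → A determines the non-prime attribute {A} from a non-superkey — 3NF is violated.
No proper subset of a key has a non-prime attribute in its closure, so there is no partial dependency; 2NF holds.

2NF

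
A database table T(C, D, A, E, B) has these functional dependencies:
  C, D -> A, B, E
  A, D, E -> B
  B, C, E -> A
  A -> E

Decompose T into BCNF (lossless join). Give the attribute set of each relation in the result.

Candidate key of the original relation: {C, D}.
Within {A, B, C, D, E}: {A, D, E}⁺ ∩ {A, B, C, D, E} = {A, B, D, E}, not the whole set, so A, D, E -> B violates BCNF; decompose into {A, B, D, E} and {A, C, D, E}.
Within {A, B, D, E}: {A}⁺ ∩ {A, B, D, E} = {A, E}, not the whole set, so A -> E violates BCNF; decompose into {A, E} and {A, B, D}.
{A, E}: every determinant is a superkey — BCNF.
{A, B, D}: every determinant is a superkey — BCNF.
Within {A, C, D, E}: {A}⁺ ∩ {A, C, D, E} = {A, E}, not the whole set, so A -> E violates BCNF; decompose into {A, E} and {A, C, D}.
{A, E}: every determinant is a superkey — BCNF.
{A, C, D}: every determinant is a superkey — BCNF.

{A, B, D}; {A, C, D}; {A, E}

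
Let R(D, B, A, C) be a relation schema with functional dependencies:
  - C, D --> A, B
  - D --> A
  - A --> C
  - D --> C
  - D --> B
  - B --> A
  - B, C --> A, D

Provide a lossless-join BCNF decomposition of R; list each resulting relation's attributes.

{A, B, D}; {A, C}

Candidate keys of the original relation: {B}, {D}.
{A, B, C, D}: {A} determines {A, C} here but is not a superkey — split on A --> C, giving {A, C} and {A, B, D}.
{A, C} has no BCNF violation.
{A, B, D} has no BCNF violation.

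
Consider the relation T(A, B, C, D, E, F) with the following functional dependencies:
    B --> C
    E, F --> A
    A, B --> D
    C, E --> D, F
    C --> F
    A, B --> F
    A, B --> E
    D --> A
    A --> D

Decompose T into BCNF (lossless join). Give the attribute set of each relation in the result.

Candidate keys of the original relation: {A, B}, {B, D}, {B, E}.
{A, B, C, D, E, F}: {B} determines {B, C, F} here but is not a superkey — split on B --> C, F, giving {B, C, F} and {A, B, D, E}.
{B, C, F}: {C} determines {C, F} here but is not a superkey — split on C --> F, giving {C, F} and {B, C}.
{C, F}: every determinant is a superkey — BCNF.
{B, C}: every determinant is a superkey — BCNF.
{A, B, D, E}: {D} determines {A, D} here but is not a superkey — split on D --> A, giving {A, D} and {B, D, E}.
{A, D}: every determinant is a superkey — BCNF.
{B, D, E}: every determinant is a superkey — BCNF.

{A, D}; {B, C}; {B, D, E}; {C, F}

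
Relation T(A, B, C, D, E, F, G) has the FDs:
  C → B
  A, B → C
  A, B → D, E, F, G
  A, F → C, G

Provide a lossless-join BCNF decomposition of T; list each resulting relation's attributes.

Candidate keys of the original relation: {A, B}, {A, C}, {A, F}.
In {A, B, C, D, E, F, G}, {C} is not a superkey ({C}⁺ restricted to this set is {B, C}), so split on C → B into {B, C} and {A, C, D, E, F, G}.
{B, C}: every determinant is a superkey — BCNF.
{A, C, D, E, F, G}: every determinant is a superkey — BCNF.

{A, C, D, E, F, G}; {B, C}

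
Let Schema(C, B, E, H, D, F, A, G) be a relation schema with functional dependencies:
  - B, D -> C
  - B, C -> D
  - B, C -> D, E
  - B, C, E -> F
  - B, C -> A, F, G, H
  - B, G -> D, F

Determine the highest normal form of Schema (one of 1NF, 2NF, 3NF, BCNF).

Candidate keys: {B, C}, {B, D}, {B, G}. Prime attributes: {B, C, D, G}.
Every FD has a superkey on the left, so the relation is in BCNF.

BCNF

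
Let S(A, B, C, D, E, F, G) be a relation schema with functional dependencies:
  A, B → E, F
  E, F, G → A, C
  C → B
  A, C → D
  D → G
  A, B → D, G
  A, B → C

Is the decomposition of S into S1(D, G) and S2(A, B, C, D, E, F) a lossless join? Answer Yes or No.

The shared attributes are {D} and {D}⁺ = {D, G}.
Since S1 ⊆ {D, G}, the intersection is a superkey of S1; the decomposition is lossless.

Yes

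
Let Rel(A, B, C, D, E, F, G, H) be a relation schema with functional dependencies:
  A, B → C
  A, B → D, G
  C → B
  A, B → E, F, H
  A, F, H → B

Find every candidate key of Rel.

{A, B}, {A, C}, {A, F, H}

Attributes never on any right-hand side: {A} — every candidate key must contain it.
Closure of {A, B} is {A, B, C, D, E, F, G, H}, the whole schema; {A, B} is a candidate key.
Closure of {A, C} is {A, B, C, D, E, F, G, H}, the whole schema; {A, C} is a candidate key.
Closure of {A, F, H} is {A, B, C, D, E, F, G, H}, the whole schema; {A, F, H} is a candidate key.
No proper subset of any of these is a key, and no other minimal superkey exists.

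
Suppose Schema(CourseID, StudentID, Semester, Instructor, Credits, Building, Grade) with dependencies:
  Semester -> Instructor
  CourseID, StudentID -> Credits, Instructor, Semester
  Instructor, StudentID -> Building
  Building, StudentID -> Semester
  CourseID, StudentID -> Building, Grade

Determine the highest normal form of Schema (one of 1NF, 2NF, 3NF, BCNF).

2NF

Candidate key: {CourseID, StudentID}. Prime attributes: {CourseID, StudentID}.
Semester -> Instructor: {Semester}⁺ = {Instructor, Semester}, which is not all of the attributes, so the left side is not a superkey — BCNF is violated.
Because {Instructor} is non-prime and the left side of Semester -> Instructor is not a superkey, the relation is not in 3NF.
No proper subset of a key has a non-prime attribute in its closure, so there is no partial dependency; 2NF holds.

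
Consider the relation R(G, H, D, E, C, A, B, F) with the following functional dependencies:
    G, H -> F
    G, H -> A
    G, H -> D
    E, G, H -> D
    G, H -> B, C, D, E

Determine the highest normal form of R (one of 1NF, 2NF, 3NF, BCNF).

BCNF

Candidate key: {G, H}. Prime attributes: {G, H}.
Every FD has a superkey on the left, so the relation is in BCNF.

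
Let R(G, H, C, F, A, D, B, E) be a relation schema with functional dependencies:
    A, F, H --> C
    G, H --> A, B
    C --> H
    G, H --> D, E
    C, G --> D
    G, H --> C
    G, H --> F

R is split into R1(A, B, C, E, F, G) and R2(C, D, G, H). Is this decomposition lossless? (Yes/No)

The shared attributes are {C, G} and {C, G}⁺ = {A, B, C, D, E, F, G, H}.
Since R1 ⊆ {A, B, C, D, E, F, G, H}, the intersection is a superkey of R1; the decomposition is lossless.

Yes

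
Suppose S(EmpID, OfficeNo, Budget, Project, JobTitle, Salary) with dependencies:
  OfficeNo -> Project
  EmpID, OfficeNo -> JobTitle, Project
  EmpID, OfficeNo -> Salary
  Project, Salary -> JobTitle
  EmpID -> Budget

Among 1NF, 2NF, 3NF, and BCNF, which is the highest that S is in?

1NF

Candidate key: {EmpID, OfficeNo}. Prime attributes: {EmpID, OfficeNo}.
OfficeNo -> Project: {OfficeNo}⁺ = {OfficeNo, Project}, which is not all of the attributes, so the left side is not a superkey — BCNF is violated.
OfficeNo -> Project determines the non-prime attribute {Project} from a non-superkey — 3NF is violated.
{EmpID} is a proper subset of the key {EmpID, OfficeNo}, and {EmpID}⁺ contains the non-prime attribute {Budget} — a partial dependency, so 2NF is violated.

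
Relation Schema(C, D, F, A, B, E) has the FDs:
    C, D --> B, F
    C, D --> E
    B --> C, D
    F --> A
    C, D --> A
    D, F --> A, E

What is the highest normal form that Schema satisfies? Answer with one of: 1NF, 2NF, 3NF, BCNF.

Candidate keys: {B}, {C, D}. Prime attributes: {B, C, D}.
For F --> A we have {F}⁺ = {A, F}; {F} is not a superkey, so BCNF fails.
F --> A has non-prime {A} on the right and a non-superkey on the left, so 3NF fails.
No proper subset of a key has a non-prime attribute in its closure, so there is no partial dependency; 2NF holds.

2NF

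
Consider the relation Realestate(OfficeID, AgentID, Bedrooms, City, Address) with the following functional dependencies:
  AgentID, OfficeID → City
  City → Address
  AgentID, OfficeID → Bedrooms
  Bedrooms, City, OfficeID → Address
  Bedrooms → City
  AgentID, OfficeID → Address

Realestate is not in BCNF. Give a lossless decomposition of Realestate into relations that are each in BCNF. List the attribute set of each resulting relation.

Candidate key of the original relation: {AgentID, OfficeID}.
Within {Address, AgentID, Bedrooms, City, OfficeID}: {City}⁺ ∩ {Address, AgentID, Bedrooms, City, OfficeID} = {Address, City}, not the whole set, so City → Address violates BCNF; decompose into {Address, City} and {AgentID, Bedrooms, City, OfficeID}.
{Address, City} has no BCNF violation.
Within {AgentID, Bedrooms, City, OfficeID}: {Bedrooms}⁺ ∩ {AgentID, Bedrooms, City, OfficeID} = {Bedrooms, City}, not the whole set, so Bedrooms → City violates BCNF; decompose into {Bedrooms, City} and {AgentID, Bedrooms, OfficeID}.
{Bedrooms, City} has no BCNF violation.
{AgentID, Bedrooms, OfficeID} has no BCNF violation.

{Address, City}; {AgentID, Bedrooms, OfficeID}; {Bedrooms, City}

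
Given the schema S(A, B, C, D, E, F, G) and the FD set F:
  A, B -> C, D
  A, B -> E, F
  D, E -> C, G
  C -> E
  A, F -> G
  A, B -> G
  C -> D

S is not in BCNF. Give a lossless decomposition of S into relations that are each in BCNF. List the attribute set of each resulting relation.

{A, B, D, E, F}; {C, D, E, G}

Candidate key of the original relation: {A, B}.
In {A, B, C, D, E, F, G}, {D, E} is not a superkey ({D, E}⁺ restricted to this set is {C, D, E, G}), so split on D, E -> C, G into {C, D, E, G} and {A, B, D, E, F}.
{C, D, E, G} has no BCNF violation.
{A, B, D, E, F} has no BCNF violation.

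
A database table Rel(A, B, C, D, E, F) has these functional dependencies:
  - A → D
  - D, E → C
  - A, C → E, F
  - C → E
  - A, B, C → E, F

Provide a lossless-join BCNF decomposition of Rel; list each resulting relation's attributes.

Candidate keys of the original relation: {A, B, C}, {A, B, E}.
Within {A, B, C, D, E, F}: {A}⁺ ∩ {A, B, C, D, E, F} = {A, D}, not the whole set, so A → D violates BCNF; decompose into {A, D} and {A, B, C, E, F}.
{A, D}: every determinant is a superkey — BCNF.
Within {A, B, C, E, F}: {A, C}⁺ ∩ {A, B, C, E, F} = {A, C, E, F}, not the whole set, so A, C → E, F violates BCNF; decompose into {A, C, E, F} and {A, B, C}.
Within {A, C, E, F}: {C}⁺ ∩ {A, C, E, F} = {C, E}, not the whole set, so C → E violates BCNF; decompose into {C, E} and {A, C, F}.
{C, E}: every determinant is a superkey — BCNF.
{A, C, F}: every determinant is a superkey — BCNF.
{A, B, C}: every determinant is a superkey — BCNF.

{A, B, C}; {A, C, F}; {A, D}; {C, E}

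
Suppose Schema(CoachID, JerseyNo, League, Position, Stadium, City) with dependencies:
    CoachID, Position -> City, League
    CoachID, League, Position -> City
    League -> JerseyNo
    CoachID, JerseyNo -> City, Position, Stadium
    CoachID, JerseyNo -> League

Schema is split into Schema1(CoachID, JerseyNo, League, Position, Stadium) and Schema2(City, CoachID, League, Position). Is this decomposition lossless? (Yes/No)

Yes

Schema1 ∩ Schema2 = {CoachID, League, Position}; its closure under F is {City, CoachID, JerseyNo, League, Position, Stadium}.
Since Schema1 ⊆ {City, CoachID, JerseyNo, League, Position, Stadium}, the intersection is a superkey of Schema1; the decomposition is lossless.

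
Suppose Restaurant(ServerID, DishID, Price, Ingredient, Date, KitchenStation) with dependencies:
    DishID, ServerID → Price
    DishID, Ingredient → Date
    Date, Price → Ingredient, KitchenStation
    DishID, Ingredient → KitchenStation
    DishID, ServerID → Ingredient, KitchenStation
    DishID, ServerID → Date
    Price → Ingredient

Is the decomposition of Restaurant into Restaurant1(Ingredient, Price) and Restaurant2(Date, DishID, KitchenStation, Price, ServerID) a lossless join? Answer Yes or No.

The shared attributes are {Price} and {Price}⁺ = {Ingredient, Price}.
This includes all of Restaurant1, so the common attributes are a superkey of Restaurant1 — the join is lossless.

Yes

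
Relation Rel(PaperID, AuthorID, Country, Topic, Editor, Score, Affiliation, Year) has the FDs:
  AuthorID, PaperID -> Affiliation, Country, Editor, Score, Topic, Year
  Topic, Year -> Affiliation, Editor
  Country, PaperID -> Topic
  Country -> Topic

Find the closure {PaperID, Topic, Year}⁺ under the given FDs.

{Affiliation, Editor, PaperID, Topic, Year}

Start with {PaperID, Topic, Year}.
Topic, Year -> Affiliation, Editor applies; add {Affiliation, Editor} → now {Affiliation, Editor, PaperID, Topic, Year}.
No further FD applies.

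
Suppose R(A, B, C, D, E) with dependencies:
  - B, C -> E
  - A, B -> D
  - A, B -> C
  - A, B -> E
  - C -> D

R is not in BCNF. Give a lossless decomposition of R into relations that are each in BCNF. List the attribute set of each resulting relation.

Candidate key of the original relation: {A, B}.
Within {A, B, C, D, E}: {B, C}⁺ ∩ {A, B, C, D, E} = {B, C, D, E}, not the whole set, so B, C -> D, E violates BCNF; decompose into {B, C, D, E} and {A, B, C}.
Within {B, C, D, E}: {C}⁺ ∩ {B, C, D, E} = {C, D}, not the whole set, so C -> D violates BCNF; decompose into {C, D} and {B, C, E}.
{C, D}: every determinant is a superkey — BCNF.
{B, C, E}: every determinant is a superkey — BCNF.
{A, B, C}: every determinant is a superkey — BCNF.

{A, B, C}; {B, C, E}; {C, D}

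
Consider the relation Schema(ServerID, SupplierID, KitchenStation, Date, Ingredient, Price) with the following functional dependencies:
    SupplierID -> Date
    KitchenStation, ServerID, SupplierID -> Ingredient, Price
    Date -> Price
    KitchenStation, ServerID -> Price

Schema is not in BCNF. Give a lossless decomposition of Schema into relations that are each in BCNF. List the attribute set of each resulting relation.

{Date, Price}; {Date, SupplierID}; {Ingredient, KitchenStation, ServerID, SupplierID}

Candidate key of the original relation: {KitchenStation, ServerID, SupplierID}.
Within {Date, Ingredient, KitchenStation, Price, ServerID, SupplierID}: {SupplierID}⁺ ∩ {Date, Ingredient, KitchenStation, Price, ServerID, SupplierID} = {Date, Price, SupplierID}, not the whole set, so SupplierID -> Date, Price violates BCNF; decompose into {Date, Price, SupplierID} and {Ingredient, KitchenStation, ServerID, SupplierID}.
Within {Date, Price, SupplierID}: {Date}⁺ ∩ {Date, Price, SupplierID} = {Date, Price}, not the whole set, so Date -> Price violates BCNF; decompose into {Date, Price} and {Date, SupplierID}.
{Date, Price} is in BCNF.
{Date, SupplierID} is in BCNF.
{Ingredient, KitchenStation, ServerID, SupplierID} is in BCNF.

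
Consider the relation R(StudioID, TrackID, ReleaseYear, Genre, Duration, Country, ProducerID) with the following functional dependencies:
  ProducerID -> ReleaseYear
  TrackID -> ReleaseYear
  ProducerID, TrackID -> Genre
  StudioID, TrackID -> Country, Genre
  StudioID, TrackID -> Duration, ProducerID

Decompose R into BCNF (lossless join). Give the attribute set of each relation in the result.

Candidate key of the original relation: {StudioID, TrackID}.
Within {Country, Duration, Genre, ProducerID, ReleaseYear, StudioID, TrackID}: {ProducerID}⁺ ∩ {Country, Duration, Genre, ProducerID, ReleaseYear, StudioID, TrackID} = {ProducerID, ReleaseYear}, not the whole set, so ProducerID -> ReleaseYear violates BCNF; decompose into {ProducerID, ReleaseYear} and {Country, Duration, Genre, ProducerID, StudioID, TrackID}.
{ProducerID, ReleaseYear} is in BCNF.
Within {Country, Duration, Genre, ProducerID, StudioID, TrackID}: {ProducerID, TrackID}⁺ ∩ {Country, Duration, Genre, ProducerID, StudioID, TrackID} = {Genre, ProducerID, TrackID}, not the whole set, so ProducerID, TrackID -> Genre violates BCNF; decompose into {Genre, ProducerID, TrackID} and {Country, Duration, ProducerID, StudioID, TrackID}.
{Genre, ProducerID, TrackID} is in BCNF.
{Country, Duration, ProducerID, StudioID, TrackID} is in BCNF.

{Country, Duration, ProducerID, StudioID, TrackID}; {Genre, ProducerID, TrackID}; {ProducerID, ReleaseYear}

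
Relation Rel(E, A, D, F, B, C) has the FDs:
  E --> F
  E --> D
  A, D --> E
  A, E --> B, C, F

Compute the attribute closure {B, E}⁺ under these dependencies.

Start with {B, E}.
E --> F applies; add {F} → now {B, E, F}.
E --> D applies; add {D} → now {B, D, E, F}.
No further FD applies.

{B, D, E, F}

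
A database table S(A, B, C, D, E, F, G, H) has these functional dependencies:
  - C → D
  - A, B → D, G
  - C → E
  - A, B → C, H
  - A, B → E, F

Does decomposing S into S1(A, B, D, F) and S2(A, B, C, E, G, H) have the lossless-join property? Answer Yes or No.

Yes

Common attributes: {A, B}; their closure is {A, B, C, D, E, F, G, H}.
Since S1 ⊆ {A, B, C, D, E, F, G, H}, the intersection is a superkey of S1; the decomposition is lossless.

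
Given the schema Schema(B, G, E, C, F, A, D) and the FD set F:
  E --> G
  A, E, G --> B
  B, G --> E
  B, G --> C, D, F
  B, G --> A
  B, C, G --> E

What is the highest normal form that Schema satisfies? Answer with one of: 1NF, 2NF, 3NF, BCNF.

Candidate keys: {A, E}, {B, E}, {B, G}. Prime attributes: {A, B, E, G}.
For E --> G we have {E}⁺ = {E, G}; {E} is not a superkey, so BCNF fails.
Its right-hand attributes {G} are all prime, as are those of every other non-superkey FD — the relation is in 3NF.

3NF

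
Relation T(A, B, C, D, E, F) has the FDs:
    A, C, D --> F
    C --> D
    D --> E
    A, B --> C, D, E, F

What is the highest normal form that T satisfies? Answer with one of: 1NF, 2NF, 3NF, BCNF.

2NF

Candidate key: {A, B}. Prime attributes: {A, B}.
A, C, D --> F: {A, C, D}⁺ = {A, C, D, E, F}, which is not all of the attributes, so the left side is not a superkey — BCNF is violated.
Because {F} is non-prime and the left side of A, C, D --> F is not a superkey, the relation is not in 3NF.
No proper subset of a key has a non-prime attribute in its closure, so there is no partial dependency; 2NF holds.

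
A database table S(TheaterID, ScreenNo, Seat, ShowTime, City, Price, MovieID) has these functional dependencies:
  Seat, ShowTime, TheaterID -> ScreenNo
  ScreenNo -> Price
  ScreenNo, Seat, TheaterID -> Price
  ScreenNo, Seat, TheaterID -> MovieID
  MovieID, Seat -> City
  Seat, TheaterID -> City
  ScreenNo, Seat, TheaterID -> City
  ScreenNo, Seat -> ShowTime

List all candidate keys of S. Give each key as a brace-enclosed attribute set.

{ScreenNo, Seat, TheaterID}, {Seat, ShowTime, TheaterID}

No FD produces {Seat, TheaterID}, so they must be in every candidate key.
Closure of {ScreenNo, Seat, TheaterID} is {City, MovieID, Price, ScreenNo, Seat, ShowTime, TheaterID}, the whole schema; {ScreenNo, Seat, TheaterID} is a candidate key.
Closure of {Seat, ShowTime, TheaterID} is {City, MovieID, Price, ScreenNo, Seat, ShowTime, TheaterID}, the whole schema; {Seat, ShowTime, TheaterID} is a candidate key.
Any other superkey properly contains one of these, so there are no further candidate keys.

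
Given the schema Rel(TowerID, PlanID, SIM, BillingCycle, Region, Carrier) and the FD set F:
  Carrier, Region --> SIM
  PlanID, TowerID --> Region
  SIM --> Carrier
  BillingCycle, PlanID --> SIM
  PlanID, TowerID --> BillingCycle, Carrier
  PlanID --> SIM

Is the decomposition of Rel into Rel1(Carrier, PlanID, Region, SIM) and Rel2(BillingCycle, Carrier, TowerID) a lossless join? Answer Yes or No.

No

Rel1 ∩ Rel2 = {Carrier}; its closure under F is {Carrier}.
Neither Rel1 nor Rel2 is contained in that closure, so the decomposition is lossy.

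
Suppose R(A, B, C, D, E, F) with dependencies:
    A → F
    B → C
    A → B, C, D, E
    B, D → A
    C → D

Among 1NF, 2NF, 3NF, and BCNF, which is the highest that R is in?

Candidate keys: {A}, {B}. Prime attributes: {A, B}.
C → D breaks BCNF: {C}⁺ = {C, D}, so {C} is not a superkey.
C → D has non-prime {D} on the right and a non-superkey on the left, so 3NF fails.
Every candidate key is a single attribute, so no partial dependency is possible; 2NF holds.

2NF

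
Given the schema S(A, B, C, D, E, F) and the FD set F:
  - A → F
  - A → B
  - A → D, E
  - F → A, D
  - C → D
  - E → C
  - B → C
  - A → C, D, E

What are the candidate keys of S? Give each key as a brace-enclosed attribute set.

{A}, {F}

{A}⁺ = {A, B, C, D, E, F} — all of the relation — so {A} is a candidate key.
{F}⁺ = {A, B, C, D, E, F} — all of the relation — so {F} is a candidate key.
No proper subset of any of these is a key, and no other minimal superkey exists.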